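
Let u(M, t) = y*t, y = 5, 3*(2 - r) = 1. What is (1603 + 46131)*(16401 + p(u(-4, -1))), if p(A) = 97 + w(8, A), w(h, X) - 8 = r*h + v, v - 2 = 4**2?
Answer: 2368179208/3 ≈ 7.8939e+8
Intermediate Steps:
r = 5/3 (r = 2 - 1/3*1 = 2 - 1/3 = 5/3 ≈ 1.6667)
v = 18 (v = 2 + 4**2 = 2 + 16 = 18)
u(M, t) = 5*t
w(h, X) = 26 + 5*h/3 (w(h, X) = 8 + (5*h/3 + 18) = 8 + (18 + 5*h/3) = 26 + 5*h/3)
p(A) = 409/3 (p(A) = 97 + (26 + (5/3)*8) = 97 + (26 + 40/3) = 97 + 118/3 = 409/3)
(1603 + 46131)*(16401 + p(u(-4, -1))) = (1603 + 46131)*(16401 + 409/3) = 47734*(49612/3) = 2368179208/3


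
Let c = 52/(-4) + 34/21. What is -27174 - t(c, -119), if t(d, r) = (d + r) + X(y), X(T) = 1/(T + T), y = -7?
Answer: -1135829/42 ≈ -27044.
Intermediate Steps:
X(T) = 1/(2*T)
c = -239/21 (c = 52*(-¼) + 34*(1/21) = -13 + 34/21 = -239/21 ≈ -11.381)
t(d, r) = -1/14 + d + r (t(d, r) = (d + r) + (½)/(-7) = (d + r) + (½)*(-⅐) = (d + r) - 1/14 = -1/14 + d + r)
-27174 - t(c, -119) = -27174 - (-1/14 - 239/21 - 119) = -27174 - 1*(-5479/42) = -27174 + 5479/42 = -1135829/42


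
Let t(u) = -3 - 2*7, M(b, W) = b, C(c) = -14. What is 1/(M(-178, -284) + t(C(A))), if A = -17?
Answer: -1/195 ≈ -0.0051282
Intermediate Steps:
t(u) = -17 (t(u) = -3 - 14 = -17)
1/(M(-178, -284) + t(C(A))) = 1/(-178 - 17) = 1/(-195) = -1/195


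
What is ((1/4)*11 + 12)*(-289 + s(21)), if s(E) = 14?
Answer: -16225/4 ≈ -4056.3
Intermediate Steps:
((1/4)*11 + 12)*(-289 + s(21)) = ((1/4)*11 + 12)*(-289 + 14) = ((1*(1/4))*11 + 12)*(-275) = ((1/4)*11 + 12)*(-275) = (11/4 + 12)*(-275) = (59/4)*(-275) = -16225/4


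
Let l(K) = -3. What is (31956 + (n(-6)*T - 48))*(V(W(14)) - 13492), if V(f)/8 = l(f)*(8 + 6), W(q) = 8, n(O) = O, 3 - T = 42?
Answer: -444459576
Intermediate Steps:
T = -39 (T = 3 - 1*42 = 3 - 42 = -39)
V(f) = -336 (V(f) = 8*(-3*(8 + 6)) = 8*(-3*14) = 8*(-42) = -336)
(31956 + (n(-6)*T - 48))*(V(W(14)) - 13492) = (31956 + (-6*(-39) - 48))*(-336 - 13492) = (31956 + (234 - 48))*(-13828) = (31956 + 186)*(-13828) = 32142*(-13828) = -444459576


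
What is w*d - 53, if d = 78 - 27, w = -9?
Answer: -512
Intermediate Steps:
d = 51
w*d - 53 = -9*51 - 53 = -459 - 53 = -512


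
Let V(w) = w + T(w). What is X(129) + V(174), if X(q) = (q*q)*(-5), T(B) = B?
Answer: -82857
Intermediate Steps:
X(q) = -5*q² (X(q) = q²*(-5) = -5*q²)
V(w) = 2*w (V(w) = w + w = 2*w)
X(129) + V(174) = -5*129² + 2*174 = -5*16641 + 348 = -83205 + 348 = -82857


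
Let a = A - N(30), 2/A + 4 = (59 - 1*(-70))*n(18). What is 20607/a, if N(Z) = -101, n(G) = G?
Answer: 7961171/39020 ≈ 204.03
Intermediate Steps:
A = 1/1159 (A = 2/(-4 + (59 - 1*(-70))*18) = 2/(-4 + (59 + 70)*18) = 2/(-4 + 129*18) = 2/(-4 + 2322) = 2/2318 = 2*(1/2318) = 1/1159 ≈ 0.00086281)
a = 117060/1159 (a = 1/1159 - 1*(-101) = 1/1159 + 101 = 117060/1159 ≈ 101.00)
20607/a = 20607/(117060/1159) = 20607*(1159/117060) = 7961171/39020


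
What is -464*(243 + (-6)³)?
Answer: -12528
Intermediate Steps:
-464*(243 + (-6)³) = -464*(243 - 216) = -464*27 = -12528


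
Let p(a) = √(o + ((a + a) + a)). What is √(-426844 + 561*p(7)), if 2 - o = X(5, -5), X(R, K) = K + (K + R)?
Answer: √(-426844 + 1122*√7) ≈ 651.06*I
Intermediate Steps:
X(R, K) = R + 2*K
o = 7 (o = 2 - (5 + 2*(-5)) = 2 - (5 - 10) = 2 - 1*(-5) = 2 + 5 = 7)
p(a) = √(7 + 3*a) (p(a) = √(7 + ((a + a) + a)) = √(7 + (2*a + a)) = √(7 + 3*a))
√(-426844 + 561*p(7)) = √(-426844 + 561*√(7 + 3*7)) = √(-426844 + 561*√(7 + 21)) = √(-426844 + 561*√28) = √(-426844 + 561*(2*√7)) = √(-426844 + 1122*√7)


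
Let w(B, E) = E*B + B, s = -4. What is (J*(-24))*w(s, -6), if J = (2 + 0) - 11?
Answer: 4320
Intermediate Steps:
w(B, E) = B + B*E (w(B, E) = B*E + B = B + B*E)
J = -9 (J = 2 - 11 = -9)
(J*(-24))*w(s, -6) = (-9*(-24))*(-4*(1 - 6)) = 216*(-4*(-5)) = 216*20 = 4320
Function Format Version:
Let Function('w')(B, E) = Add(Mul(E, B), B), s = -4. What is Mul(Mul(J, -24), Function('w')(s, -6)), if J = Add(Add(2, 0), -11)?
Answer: 4320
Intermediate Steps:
Function('w')(B, E) = Add(B, Mul(B, E)) (Function('w')(B, E) = Add(Mul(B, E), B) = Add(B, Mul(B, E)))
J = -9 (J = Add(2, -11) = -9)
Mul(Mul(J, -24), Function('w')(s, -6)) = Mul(Mul(-9, -24), Mul(-4, Add(1, -6))) = Mul(216, Mul(-4, -5)) = Mul(216, 20) = 4320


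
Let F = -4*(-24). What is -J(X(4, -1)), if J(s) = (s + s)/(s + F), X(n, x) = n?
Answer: -2/25 ≈ -0.080000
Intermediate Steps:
F = 96
J(s) = 2*s/(96 + s) (J(s) = (s + s)/(s + 96) = (2*s)/(96 + s) = 2*s/(96 + s))
-J(X(4, -1)) = -2*4/(96 + 4) = -2*4/100 = -1*2/25 = -2/25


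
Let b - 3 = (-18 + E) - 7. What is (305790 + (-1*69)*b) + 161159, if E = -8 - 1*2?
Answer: 469157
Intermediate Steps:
E = -10 (E = -8 - 2 = -10)
b = -32 (b = 3 + ((-18 - 10) - 7) = 3 + (-28 - 7) = 3 - 35 = -32)
(305790 + (-1*69)*b) + 161159 = (305790 - 1*69*(-32)) + 161159 = (305790 - 69*(-32)) + 161159 = (305790 + 2208) + 161159 = 307998 + 161159 = 469157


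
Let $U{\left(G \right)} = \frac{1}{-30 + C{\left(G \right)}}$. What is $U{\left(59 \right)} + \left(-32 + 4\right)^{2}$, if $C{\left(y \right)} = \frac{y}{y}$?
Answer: $\frac{22735}{29} \approx 783.97$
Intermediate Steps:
$C{\left(y \right)} = 1$
$U{\left(G \right)} = - \frac{1}{29}$ ($U{\left(G \right)} = \frac{1}{-30 + 1} = \frac{1}{-29} = - \frac{1}{29}$)
$U{\left(59 \right)} + \left(-32 + 4\right)^{2} = - \frac{1}{29} + \left(-32 + 4\right)^{2} = - \frac{1}{29} + \left(-28\right)^{2} = - \frac{1}{29} + 784 = \frac{22735}{29}$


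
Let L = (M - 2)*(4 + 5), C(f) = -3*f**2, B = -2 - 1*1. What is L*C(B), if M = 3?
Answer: -243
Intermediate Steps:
B = -3 (B = -2 - 1 = -3)
L = 9 (L = (3 - 2)*(4 + 5) = 1*9 = 9)
L*C(B) = 9*(-3*(-3)**2) = 9*(-3*9) = 9*(-27) = -243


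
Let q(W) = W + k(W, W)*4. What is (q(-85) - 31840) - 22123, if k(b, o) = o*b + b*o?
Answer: 3752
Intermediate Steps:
k(b, o) = 2*b*o (k(b, o) = b*o + b*o = 2*b*o)
q(W) = W + 8*W² (q(W) = W + (2*W*W)*4 = W + (2*W²)*4 = W + 8*W²)
(q(-85) - 31840) - 22123 = (-85*(1 + 8*(-85)) - 31840) - 22123 = (-85*(1 - 680) - 31840) - 22123 = (-85*(-679) - 31840) - 22123 = (57715 - 31840) - 22123 = 25875 - 22123 = 3752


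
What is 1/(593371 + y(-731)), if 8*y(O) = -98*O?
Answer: 4/2409303 ≈ 1.6602e-6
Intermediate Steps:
y(O) = -49*O/4 (y(O) = (-98*O)/8 = -49*O/4)
1/(593371 + y(-731)) = 1/(593371 - 49/4*(-731)) = 1/(593371 + 35819/4) = 1/(2409303/4) = 4/2409303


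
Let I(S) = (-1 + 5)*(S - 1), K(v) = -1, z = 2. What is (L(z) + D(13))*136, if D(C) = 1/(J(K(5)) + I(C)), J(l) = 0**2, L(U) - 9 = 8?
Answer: 13889/6 ≈ 2314.8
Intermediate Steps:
L(U) = 17 (L(U) = 9 + 8 = 17)
J(l) = 0
I(S) = -4 + 4*S (I(S) = 4*(-1 + S) = -4 + 4*S)
D(C) = 1/(-4 + 4*C) (D(C) = 1/(0 + (-4 + 4*C)) = 1/(-4 + 4*C))
(L(z) + D(13))*136 = (17 + 1/(4*(-1 + 13)))*136 = (17 + (1/4)/12)*136 = (17 + (1/4)*(1/12))*136 = (17 + 1/48)*136 = (817/48)*136 = 13889/6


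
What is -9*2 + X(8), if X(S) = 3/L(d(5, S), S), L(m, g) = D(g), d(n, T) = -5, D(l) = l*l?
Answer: -1149/64 ≈ -17.953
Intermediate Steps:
D(l) = l²
L(m, g) = g²
X(S) = 3/S² (X(S) = 3/(S²) = 3/S²)
-9*2 + X(8) = -9*2 + 3/8² = -18 + 3*(1/64) = -18 + 3/64 = -1149/64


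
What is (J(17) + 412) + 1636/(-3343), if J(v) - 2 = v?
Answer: 1439197/3343 ≈ 430.51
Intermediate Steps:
J(v) = 2 + v
(J(17) + 412) + 1636/(-3343) = ((2 + 17) + 412) + 1636/(-3343) = (19 + 412) + 1636*(-1/3343) = 431 - 1636/3343 = 1439197/3343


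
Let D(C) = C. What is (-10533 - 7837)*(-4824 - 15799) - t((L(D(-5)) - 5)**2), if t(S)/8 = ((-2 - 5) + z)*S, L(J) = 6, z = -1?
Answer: 378844574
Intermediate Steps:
t(S) = -64*S (t(S) = 8*(((-2 - 5) - 1)*S) = 8*((-7 - 1)*S) = 8*(-8*S) = -64*S)
(-10533 - 7837)*(-4824 - 15799) - t((L(D(-5)) - 5)**2) = (-10533 - 7837)*(-4824 - 15799) - (-64)*(6 - 5)**2 = -18370*(-20623) - (-64)*1**2 = 378844510 - (-64) = 378844510 - 1*(-64) = 378844510 + 64 = 378844574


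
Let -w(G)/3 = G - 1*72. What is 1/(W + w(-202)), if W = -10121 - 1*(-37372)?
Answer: 1/28073 ≈ 3.5621e-5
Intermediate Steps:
w(G) = 216 - 3*G (w(G) = -3*(G - 1*72) = -3*(G - 72) = -3*(-72 + G) = 216 - 3*G)
W = 27251 (W = -10121 + 37372 = 27251)
1/(W + w(-202)) = 1/(27251 + (216 - 3*(-202))) = 1/(27251 + (216 + 606)) = 1/(27251 + 822) = 1/28073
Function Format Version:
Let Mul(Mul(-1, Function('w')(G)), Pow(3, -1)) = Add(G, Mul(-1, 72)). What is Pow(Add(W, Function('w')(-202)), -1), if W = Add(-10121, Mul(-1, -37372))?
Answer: Rational(1, 28073) ≈ 3.5621e-5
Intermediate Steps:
Function('w')(G) = Add(216, Mul(-3, G)) (Function('w')(G) = Mul(-3, Add(G, Mul(-1, 72))) = Mul(-3, Add(G, -72)) = Mul(-3, Add(-72, G)) = Add(216, Mul(-3, G)))
W = 27251 (W = Add(-10121, 37372) = 27251)
Pow(Add(W, Function('w')(-202)), -1) = Pow(Add(27251, Add(216, Mul(-3, -202))), -1) = Pow(Add(27251, Add(216, 606)), -1) = Pow(Add(27251, 822), -1) = Pow(28073, -1) = Rational(1, 28073)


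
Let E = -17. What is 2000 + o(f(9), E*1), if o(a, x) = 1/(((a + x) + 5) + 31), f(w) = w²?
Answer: 200001/100 ≈ 2000.0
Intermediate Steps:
o(a, x) = 1/(36 + a + x) (o(a, x) = 1/((5 + a + x) + 31) = 1/(36 + a + x))
2000 + o(f(9), E*1) = 2000 + 1/(36 + 9² - 17*1) = 2000 + 1/(36 + 81 - 17) = 2000 + 1/100 = 200001/100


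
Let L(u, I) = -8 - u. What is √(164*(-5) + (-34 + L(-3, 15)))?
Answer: I*√859 ≈ 29.309*I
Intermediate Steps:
√(164*(-5) + (-34 + L(-3, 15))) = √(164*(-5) + (-34 + (-8 - 1*(-3)))) = √(-820 + (-34 + (-8 + 3))) = √(-820 + (-34 - 5)) = √(-820 - 39) = √(-859) = I*√859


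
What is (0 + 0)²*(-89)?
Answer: 0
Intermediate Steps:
(0 + 0)²*(-89) = 0²*(-89) = 0*(-89) = 0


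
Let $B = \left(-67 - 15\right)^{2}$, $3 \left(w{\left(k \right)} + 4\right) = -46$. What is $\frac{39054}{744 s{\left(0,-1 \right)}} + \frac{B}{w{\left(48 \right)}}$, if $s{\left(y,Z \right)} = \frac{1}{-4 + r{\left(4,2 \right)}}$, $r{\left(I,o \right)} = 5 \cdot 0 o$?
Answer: $- \frac{501427}{899} \approx -557.76$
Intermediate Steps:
$r{\left(I,o \right)} = 0$ ($r{\left(I,o \right)} = 0 o = 0$)
$s{\left(y,Z \right)} = - \frac{1}{4}$ ($s{\left(y,Z \right)} = \frac{1}{-4 + 0} = \frac{1}{-4} = - \frac{1}{4}$)
$w{\left(k \right)} = - \frac{58}{3}$ ($w{\left(k \right)} = -4 + \frac{1}{3} \left(-46\right) = -4 - \frac{46}{3} = - \frac{58}{3}$)
$B = 6724$ ($B = \left(-82\right)^{2} = 6724$)
$\frac{39054}{744 s{\left(0,-1 \right)}} + \frac{B}{w{\left(48 \right)}} = \frac{39054}{744 \left(- \frac{1}{4}\right)} + \frac{6724}{- \frac{58}{3}} = \frac{39054}{-186} + 6724 \left(- \frac{3}{58}\right) = 39054 \left(- \frac{1}{186}\right) - \frac{10086}{29} = - \frac{6509}{31} - \frac{10086}{29} = - \frac{501427}{899}$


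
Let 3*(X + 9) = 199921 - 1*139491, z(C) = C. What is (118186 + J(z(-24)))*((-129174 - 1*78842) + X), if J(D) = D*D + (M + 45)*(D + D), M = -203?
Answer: -71214291170/3 ≈ -2.3738e+10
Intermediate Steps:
J(D) = D² - 316*D (J(D) = D*D + (-203 + 45)*(D + D) = D² - 316*D)
X = 60403/3 (X = -9 + (199921 - 1*139491)/3 = -9 + (199921 - 139491)/3 = -9 + (⅓)*60430 = -9 + 60430/3 = 60403/3 ≈ 20134.)
(118186 + J(z(-24)))*((-129174 - 1*78842) + X) = (118186 - 24*(-316 - 24))*((-129174 - 1*78842) + 60403/3) = (118186 - 24*(-340))*((-129174 - 78842) + 60403/3) = (118186 + 8160)*(-208016 + 60403/3) = 126346*(-563645/3) = -71214291170/3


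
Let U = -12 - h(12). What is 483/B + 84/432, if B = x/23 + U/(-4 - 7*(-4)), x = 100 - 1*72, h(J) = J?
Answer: 399959/180 ≈ 2222.0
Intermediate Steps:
x = 28 (x = 100 - 72 = 28)
U = -24 (U = -12 - 1*12 = -12 - 12 = -24)
B = 5/23 (B = 28/23 - 24/(-4 - 7*(-4)) = 28*(1/23) - 24/(-4 + 28) = 28/23 - 24/24 = 28/23 - 24*1/24 = 28/23 - 1 = 5/23 ≈ 0.21739)
483/B + 84/432 = 483/(5/23) + 84/432 = 483*(23/5) + 84*(1/432) = 11109/5 + 7/36 = 399959/180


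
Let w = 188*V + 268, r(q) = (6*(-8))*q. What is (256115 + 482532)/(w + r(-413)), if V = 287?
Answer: 56819/5696 ≈ 9.9753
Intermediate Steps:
r(q) = -48*q
w = 54224 (w = 188*287 + 268 = 53956 + 268 = 54224)
(256115 + 482532)/(w + r(-413)) = (256115 + 482532)/(54224 - 48*(-413)) = 738647/(54224 + 19824) = 738647/74048 = 738647*(1/74048) = 56819/5696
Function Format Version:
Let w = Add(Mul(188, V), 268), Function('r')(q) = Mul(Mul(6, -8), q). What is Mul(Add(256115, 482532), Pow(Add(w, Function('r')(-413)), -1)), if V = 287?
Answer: Rational(56819, 5696) ≈ 9.9753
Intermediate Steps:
Function('r')(q) = Mul(-48, q)
w = 54224 (w = Add(Mul(188, 287), 268) = Add(53956, 268) = 54224)
Mul(Add(256115, 482532), Pow(Add(w, Function('r')(-413)), -1)) = Mul(Add(256115, 482532), Pow(Add(54224, Mul(-48, -413)), -1)) = Mul(738647, Pow(Add(54224, 19824), -1)) = Mul(738647, Pow(74048, -1)) = Mul(738647, Rational(1, 74048)) = Rational(56819, 5696)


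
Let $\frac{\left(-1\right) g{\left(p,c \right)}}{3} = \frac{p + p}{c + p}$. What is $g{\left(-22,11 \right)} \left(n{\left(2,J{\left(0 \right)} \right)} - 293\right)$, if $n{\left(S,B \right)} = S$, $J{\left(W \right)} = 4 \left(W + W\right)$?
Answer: $3492$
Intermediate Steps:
$J{\left(W \right)} = 8 W$ ($J{\left(W \right)} = 4 \cdot 2 W = 8 W$)
$g{\left(p,c \right)} = - \frac{6 p}{c + p}$ ($g{\left(p,c \right)} = - 3 \frac{p + p}{c + p} = - 3 \frac{2 p}{c + p} = - \frac{6 p}{c + p}$)
$g{\left(-22,11 \right)} \left(n{\left(2,J{\left(0 \right)} \right)} - 293\right) = \left(-6\right) \left(-22\right) \frac{1}{11 - 22} \left(2 - 293\right) = \left(-6\right) \left(-22\right) \frac{1}{-11} \left(-291\right) = \left(-6\right) \left(-22\right) \left(- \frac{1}{11}\right) \left(-291\right) = \left(-12\right) \left(-291\right) = 3492$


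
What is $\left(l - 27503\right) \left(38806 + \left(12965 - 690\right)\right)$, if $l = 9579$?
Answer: $-915575844$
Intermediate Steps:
$\left(l - 27503\right) \left(38806 + \left(12965 - 690\right)\right) = \left(9579 - 27503\right) \left(38806 + \left(12965 - 690\right)\right) = - 17924 \left(38806 + \left(12965 - 690\right)\right) = - 17924 \left(38806 + 12275\right) = \left(-17924\right) 51081 = -915575844$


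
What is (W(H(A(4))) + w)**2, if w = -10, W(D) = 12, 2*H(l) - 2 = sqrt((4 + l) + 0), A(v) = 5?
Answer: 4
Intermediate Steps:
H(l) = 1 + sqrt(4 + l)/2 (H(l) = 1 + sqrt((4 + l) + 0)/2 = 1 + sqrt(4 + l)/2)
(W(H(A(4))) + w)**2 = (12 - 10)**2 = 2**2 = 4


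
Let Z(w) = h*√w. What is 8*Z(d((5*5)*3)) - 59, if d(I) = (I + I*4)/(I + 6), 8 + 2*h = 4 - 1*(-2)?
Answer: -59 - 40*√15/9 ≈ -76.213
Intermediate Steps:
h = -1 (h = -4 + (4 - 1*(-2))/2 = -4 + (4 + 2)/2 = -4 + (½)*6 = -4 + 3 = -1)
d(I) = 5*I/(6 + I) (d(I) = (I + 4*I)/(6 + I) = (5*I)/(6 + I) = 5*I/(6 + I))
Z(w) = -√w
8*Z(d((5*5)*3)) - 59 = 8*(-√(5*((5*5)*3)/(6 + (5*5)*3))) - 59 = 8*(-√(5*(25*3)/(6 + 25*3))) - 59 = 8*(-√(5*75/(6 + 75))) - 59 = 8*(-√(5*75/81)) - 59 = 8*(-√(5*75*(1/81))) - 59 = 8*(-√(125/27)) - 59 = 8*(-5*√15/9) - 59 = -40*√15/9 - 59 = -59 - 40*√15/9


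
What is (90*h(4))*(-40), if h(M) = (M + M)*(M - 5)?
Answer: 28800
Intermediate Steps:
h(M) = 2*M*(-5 + M) (h(M) = (2*M)*(-5 + M) = 2*M*(-5 + M))
(90*h(4))*(-40) = (90*(2*4*(-5 + 4)))*(-40) = (90*(2*4*(-1)))*(-40) = (90*(-8))*(-40) = -720*(-40) = 28800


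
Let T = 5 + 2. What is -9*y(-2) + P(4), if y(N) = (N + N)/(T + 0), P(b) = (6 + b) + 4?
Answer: 134/7 ≈ 19.143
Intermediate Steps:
T = 7
P(b) = 10 + b
y(N) = 2*N/7 (y(N) = (N + N)/(7 + 0) = (2*N)/7 = (2*N)*(1/7) = 2*N/7)
-9*y(-2) + P(4) = -18*(-2)/7 + (10 + 4) = -9*(-4/7) + 14 = 36/7 + 14 = 134/7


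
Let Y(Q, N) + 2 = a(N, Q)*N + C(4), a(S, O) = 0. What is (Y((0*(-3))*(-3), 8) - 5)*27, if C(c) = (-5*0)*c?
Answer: -189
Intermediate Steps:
C(c) = 0 (C(c) = 0*c = 0)
Y(Q, N) = -2 (Y(Q, N) = -2 + (0*N + 0) = -2 + (0 + 0) = -2 + 0 = -2)
(Y((0*(-3))*(-3), 8) - 5)*27 = (-2 - 5)*27 = -7*27 = -189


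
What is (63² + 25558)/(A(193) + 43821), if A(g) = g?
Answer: 29527/44014 ≈ 0.67085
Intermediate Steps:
(63² + 25558)/(A(193) + 43821) = (63² + 25558)/(193 + 43821) = (3969 + 25558)/44014 = 29527*(1/44014) = 29527/44014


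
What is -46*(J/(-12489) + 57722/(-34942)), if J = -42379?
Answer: -759916960/9486753 ≈ -80.103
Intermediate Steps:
-46*(J/(-12489) + 57722/(-34942)) = -46*(-42379/(-12489) + 57722/(-34942)) = -46*(-42379*(-1/12489) + 57722*(-1/34942)) = -46*(42379/12489 - 28861/17471) = -46*379958480/218195319 = -759916960/9486753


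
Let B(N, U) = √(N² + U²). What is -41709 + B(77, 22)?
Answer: -41709 + 11*√53 ≈ -41629.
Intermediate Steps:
-41709 + B(77, 22) = -41709 + √(77² + 22²) = -41709 + √(5929 + 484) = -41709 + √6413 = -41709 + 11*√53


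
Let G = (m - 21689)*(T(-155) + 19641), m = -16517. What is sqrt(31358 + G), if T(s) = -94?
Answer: 2*I*sqrt(186695331) ≈ 27327.0*I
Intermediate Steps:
G = -746812682 (G = (-16517 - 21689)*(-94 + 19641) = -38206*19547 = -746812682)
sqrt(31358 + G) = sqrt(31358 - 746812682) = sqrt(-746781324) = 2*I*sqrt(186695331)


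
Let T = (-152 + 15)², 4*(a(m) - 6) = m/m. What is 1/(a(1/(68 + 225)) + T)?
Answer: 4/75101 ≈ 5.3262e-5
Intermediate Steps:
a(m) = 25/4 (a(m) = 6 + (m/m)/4 = 6 + (¼)*1 = 6 + ¼ = 25/4)
T = 18769 (T = (-137)² = 18769)
1/(a(1/(68 + 225)) + T) = 1/(25/4 + 18769) = 1/(75101/4) = 4/75101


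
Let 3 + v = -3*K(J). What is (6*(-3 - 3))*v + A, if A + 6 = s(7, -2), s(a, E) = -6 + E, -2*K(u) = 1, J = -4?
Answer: 40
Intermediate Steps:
K(u) = -½ (K(u) = -½*1 = -½)
v = -3/2 (v = -3 - 3*(-½) = -3 + 3/2 = -3/2 ≈ -1.5000)
A = -14 (A = -6 + (-6 - 2) = -6 - 8 = -14)
(6*(-3 - 3))*v + A = (6*(-3 - 3))*(-3/2) - 14 = (6*(-6))*(-3/2) - 14 = -36*(-3/2) - 14 = 54 - 14 = 40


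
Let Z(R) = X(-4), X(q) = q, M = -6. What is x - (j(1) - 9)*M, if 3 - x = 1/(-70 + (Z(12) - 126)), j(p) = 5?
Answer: -4199/200 ≈ -20.995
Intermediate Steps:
Z(R) = -4
x = 601/200 (x = 3 - 1/(-70 + (-4 - 126)) = 3 - 1/(-70 - 130) = 3 - 1/(-200) = 3 - 1*(-1/200) = 3 + 1/200 = 601/200 ≈ 3.0050)
x - (j(1) - 9)*M = 601/200 - (5 - 9)*(-6) = 601/200 - (-4)*(-6) = 601/200 - 1*24 = 601/200 - 24 = -4199/200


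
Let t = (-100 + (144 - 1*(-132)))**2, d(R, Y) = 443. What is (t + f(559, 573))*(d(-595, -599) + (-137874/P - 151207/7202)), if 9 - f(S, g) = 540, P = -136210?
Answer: 1263385789084641/98098442 ≈ 1.2879e+7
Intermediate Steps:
f(S, g) = -531 (f(S, g) = 9 - 1*540 = 9 - 540 = -531)
t = 30976 (t = (-100 + (144 + 132))**2 = (-100 + 276)**2 = 176**2 = 30976)
(t + f(559, 573))*(d(-595, -599) + (-137874/P - 151207/7202)) = (30976 - 531)*(443 + (-137874/(-136210) - 151207/7202)) = 30445*(443 + (-137874*(-1/136210) - 151207*1/7202)) = 30445*(443 + (68937/68105 - 151207/7202)) = 30445*(443 - 9801468461/490492210) = 30445*(207486580569/490492210) = 1263385789084641/98098442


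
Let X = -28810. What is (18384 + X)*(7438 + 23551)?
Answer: -323091314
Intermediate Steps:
(18384 + X)*(7438 + 23551) = (18384 - 28810)*(7438 + 23551) = -10426*30989 = -323091314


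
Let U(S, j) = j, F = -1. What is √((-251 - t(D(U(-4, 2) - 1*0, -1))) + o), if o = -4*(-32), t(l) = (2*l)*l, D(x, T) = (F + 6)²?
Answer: I*√1373 ≈ 37.054*I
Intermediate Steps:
D(x, T) = 25 (D(x, T) = (-1 + 6)² = 5² = 25)
t(l) = 2*l²
o = 128
√((-251 - t(D(U(-4, 2) - 1*0, -1))) + o) = √((-251 - 2*25²) + 128) = √((-251 - 2*625) + 128) = √((-251 - 1*1250) + 128) = √((-251 - 1250) + 128) = √(-1501 + 128) = √(-1373) = I*√1373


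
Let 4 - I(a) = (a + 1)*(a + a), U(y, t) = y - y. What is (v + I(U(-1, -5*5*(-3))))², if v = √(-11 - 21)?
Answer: -16 + 32*I*√2 ≈ -16.0 + 45.255*I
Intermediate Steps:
U(y, t) = 0
I(a) = 4 - 2*a*(1 + a) (I(a) = 4 - (a + 1)*(a + a) = 4 - (1 + a)*2*a = 4 - 2*a*(1 + a))
v = 4*I*√2 (v = √(-32) = 4*I*√2 ≈ 5.6569*I)
(v + I(U(-1, -5*5*(-3))))² = (4*I*√2 + (4 - 2*0 - 2*0²))² = (4*I*√2 + (4 + 0 - 2*0))² = (4*I*√2 + (4 + 0 + 0))² = (4*I*√2 + 4)² = (4 + 4*I*√2)²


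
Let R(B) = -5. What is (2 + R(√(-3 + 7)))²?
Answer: 9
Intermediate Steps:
(2 + R(√(-3 + 7)))² = (2 - 5)² = (-3)² = 9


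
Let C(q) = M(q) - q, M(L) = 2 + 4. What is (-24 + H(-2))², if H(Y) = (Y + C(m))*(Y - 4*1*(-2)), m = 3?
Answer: 324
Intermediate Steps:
M(L) = 6
C(q) = 6 - q
H(Y) = (3 + Y)*(8 + Y) (H(Y) = (Y + (6 - 1*3))*(Y - 4*1*(-2)) = (Y + (6 - 3))*(Y - 4*(-2)) = (Y + 3)*(Y + 8) = (3 + Y)*(8 + Y))
(-24 + H(-2))² = (-24 + (24 + (-2)² + 11*(-2)))² = (-24 + (24 + 4 - 22))² = (-24 + 6)² = (-18)² = 324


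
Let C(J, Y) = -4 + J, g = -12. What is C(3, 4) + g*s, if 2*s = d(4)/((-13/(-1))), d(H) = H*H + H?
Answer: -133/13 ≈ -10.231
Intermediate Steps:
d(H) = H + H**2 (d(H) = H**2 + H = H + H**2)
s = 10/13 (s = ((4*(1 + 4))/((-13/(-1))))/2 = ((4*5)/((-13*(-1))))/2 = (20/13)/2 = (20*(1/13))/2 = (1/2)*(20/13) = 10/13 ≈ 0.76923)
C(3, 4) + g*s = (-4 + 3) - 12*10/13 = -1 - 120/13 = -133/13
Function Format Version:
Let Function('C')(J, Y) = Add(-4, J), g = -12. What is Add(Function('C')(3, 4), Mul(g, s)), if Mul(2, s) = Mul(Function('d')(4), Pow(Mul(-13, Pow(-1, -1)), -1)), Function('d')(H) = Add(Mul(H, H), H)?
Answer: Rational(-133, 13) ≈ -10.231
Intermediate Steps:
Function('d')(H) = Add(H, Pow(H, 2)) (Function('d')(H) = Add(Pow(H, 2), H) = Add(H, Pow(H, 2)))
s = Rational(10, 13) (s = Mul(Rational(1, 2), Mul(Mul(4, Add(1, 4)), Pow(Mul(-13, Pow(-1, -1)), -1))) = Mul(Rational(1, 2), Mul(Mul(4, 5), Pow(Mul(-13, -1), -1))) = Mul(Rational(1, 2), Mul(20, Pow(13, -1))) = Mul(Rational(1, 2), Mul(20, Rational(1, 13))) = Mul(Rational(1, 2), Rational(20, 13)) = Rational(10, 13) ≈ 0.76923)
Add(Function('C')(3, 4), Mul(g, s)) = Add(Add(-4, 3), Mul(-12, Rational(10, 13))) = Add(-1, Rational(-120, 13)) = Rational(-133, 13)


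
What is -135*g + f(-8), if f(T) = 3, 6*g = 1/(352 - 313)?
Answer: 63/26 ≈ 2.4231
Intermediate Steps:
g = 1/234 (g = 1/(6*(352 - 313)) = (⅙)/39 = (⅙)*(1/39) = 1/234 ≈ 0.0042735)
-135*g + f(-8) = -135*1/234 + 3 = -15/26 + 3 = 63/26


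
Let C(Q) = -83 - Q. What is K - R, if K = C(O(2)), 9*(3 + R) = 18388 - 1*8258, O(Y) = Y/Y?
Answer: -10859/9 ≈ -1206.6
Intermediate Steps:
O(Y) = 1
R = 10103/9 (R = -3 + (18388 - 1*8258)/9 = -3 + (18388 - 8258)/9 = -3 + (1/9)*10130 = -3 + 10130/9 = 10103/9 ≈ 1122.6)
K = -84 (K = -83 - 1*1 = -83 - 1 = -84)
K - R = -84 - 1*10103/9 = -84 - 10103/9 = -10859/9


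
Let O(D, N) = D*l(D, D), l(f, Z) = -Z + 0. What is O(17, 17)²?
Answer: 83521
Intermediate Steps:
l(f, Z) = -Z
O(D, N) = -D² (O(D, N) = D*(-D) = -D²)
O(17, 17)² = (-1*17²)² = (-1*289)² = (-289)² = 83521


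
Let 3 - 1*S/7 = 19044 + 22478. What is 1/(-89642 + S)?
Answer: -1/380275 ≈ -2.6297e-6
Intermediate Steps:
S = -290633 (S = 21 - 7*(19044 + 22478) = 21 - 7*41522 = 21 - 290654 = -290633)
1/(-89642 + S) = 1/(-89642 - 290633) = 1/(-380275) = -1/380275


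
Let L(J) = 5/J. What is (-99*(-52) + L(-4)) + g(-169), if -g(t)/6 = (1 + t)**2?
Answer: -656789/4 ≈ -1.6420e+5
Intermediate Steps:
g(t) = -6*(1 + t)**2
(-99*(-52) + L(-4)) + g(-169) = (-99*(-52) + 5/(-4)) - 6*(1 - 169)**2 = (5148 + 5*(-1/4)) - 6*(-168)**2 = (5148 - 5/4) - 6*28224 = 20587/4 - 169344 = -656789/4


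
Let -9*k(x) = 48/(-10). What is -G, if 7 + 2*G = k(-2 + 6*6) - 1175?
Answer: 8861/15 ≈ 590.73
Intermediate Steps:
k(x) = 8/15 (k(x) = -16/(3*(-10)) = -16*(-1)/(3*10) = -⅑*(-24/5) = 8/15)
G = -8861/15 (G = -7/2 + (8/15 - 1175)/2 = -7/2 + (½)*(-17617/15) = -7/2 - 17617/30 = -8861/15 ≈ -590.73)
-G = -1*(-8861/15) = 8861/15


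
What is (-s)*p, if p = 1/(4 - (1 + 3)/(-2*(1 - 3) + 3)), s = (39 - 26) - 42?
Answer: 203/24 ≈ 8.4583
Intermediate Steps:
s = -29 (s = 13 - 42 = -29)
p = 7/24 (p = 1/(4 - 4/(-2*(-2) + 3)) = 1/(4 - 4/(4 + 3)) = 1/(4 - 4/7) = 1/(24/7) = 7/24 ≈ 0.29167)
(-s)*p = -1*(-29)*(7/24) = 29*(7/24) = 203/24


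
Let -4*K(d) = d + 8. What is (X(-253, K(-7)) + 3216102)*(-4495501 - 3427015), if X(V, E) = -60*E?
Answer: -25479738390372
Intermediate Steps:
K(d) = -2 - d/4 (K(d) = -(d + 8)/4 = -(8 + d)/4 = -2 - d/4)
(X(-253, K(-7)) + 3216102)*(-4495501 - 3427015) = (-60*(-2 - ¼*(-7)) + 3216102)*(-4495501 - 3427015) = (-60*(-2 + 7/4) + 3216102)*(-7922516) = (-60*(-¼) + 3216102)*(-7922516) = (15 + 3216102)*(-7922516) = 3216117*(-7922516) = -25479738390372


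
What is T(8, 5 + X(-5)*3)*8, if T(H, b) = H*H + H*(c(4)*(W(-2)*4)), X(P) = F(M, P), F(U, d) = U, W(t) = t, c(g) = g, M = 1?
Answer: -1536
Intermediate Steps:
X(P) = 1
T(H, b) = H² - 32*H (T(H, b) = H*H + H*(4*(-2*4)) = H² + H*(4*(-8)) = H² + H*(-32) = H² - 32*H)
T(8, 5 + X(-5)*3)*8 = (8*(-32 + 8))*8 = (8*(-24))*8 = -192*8 = -1536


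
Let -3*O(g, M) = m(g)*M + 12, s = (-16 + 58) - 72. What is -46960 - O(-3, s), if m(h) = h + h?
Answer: -46896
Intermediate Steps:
m(h) = 2*h
s = -30 (s = 42 - 72 = -30)
O(g, M) = -4 - 2*M*g/3 (O(g, M) = -((2*g)*M + 12)/3 = -(2*M*g + 12)/3 = -(12 + 2*M*g)/3 = -4 - 2*M*g/3)
-46960 - O(-3, s) = -46960 - (-4 - ⅔*(-30)*(-3)) = -46960 - (-4 - 60) = -46960 - 1*(-64) = -46960 + 64 = -46896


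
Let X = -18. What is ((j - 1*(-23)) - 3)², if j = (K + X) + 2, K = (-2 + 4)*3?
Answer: 100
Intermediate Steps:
K = 6 (K = 2*3 = 6)
j = -10 (j = (6 - 18) + 2 = -12 + 2 = -10)
((j - 1*(-23)) - 3)² = ((-10 - 1*(-23)) - 3)² = ((-10 + 23) - 3)² = (13 - 3)² = 10² = 100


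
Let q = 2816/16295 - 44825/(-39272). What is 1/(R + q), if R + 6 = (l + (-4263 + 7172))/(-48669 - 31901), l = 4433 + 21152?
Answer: -5155974342680/25983238852097 ≈ -0.19843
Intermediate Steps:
l = 25585
R = -255957/40285 (R = -6 + (25585 + (-4263 + 7172))/(-48669 - 31901) = -6 + (25585 + 2909)/(-80570) = -6 + 28494*(-1/80570) = -6 - 14247/40285 = -255957/40285 ≈ -6.3537)
q = 841013327/639937240 (q = 2816*(1/16295) - 44825*(-1/39272) = 2816/16295 + 44825/39272 = 841013327/639937240 ≈ 1.3142)
1/(R + q) = 1/(-255957/40285 + 841013327/639937240) = 1/(-25983238852097/5155974342680) = -5155974342680/25983238852097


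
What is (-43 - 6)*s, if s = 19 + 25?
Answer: -2156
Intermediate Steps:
s = 44
(-43 - 6)*s = (-43 - 6)*44 = -49*44 = -2156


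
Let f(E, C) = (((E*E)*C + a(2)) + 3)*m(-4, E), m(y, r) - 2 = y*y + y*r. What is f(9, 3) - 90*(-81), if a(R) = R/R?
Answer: 2844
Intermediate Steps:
a(R) = 1
m(y, r) = 2 + y**2 + r*y (m(y, r) = 2 + (y*y + y*r) = 2 + (y**2 + r*y) = 2 + y**2 + r*y)
f(E, C) = (4 + C*E**2)*(18 - 4*E) (f(E, C) = (((E*E)*C + 1) + 3)*(2 + (-4)**2 + E*(-4)) = ((E**2*C + 1) + 3)*(2 + 16 - 4*E) = ((C*E**2 + 1) + 3)*(18 - 4*E) = ((1 + C*E**2) + 3)*(18 - 4*E) = (4 + C*E**2)*(18 - 4*E))
f(9, 3) - 90*(-81) = 2*(4 + 3*9**2)*(9 - 2*9) - 90*(-81) = 2*(4 + 3*81)*(9 - 18) + 7290 = 2*(4 + 243)*(-9) + 7290 = 2*247*(-9) + 7290 = -4446 + 7290 = 2844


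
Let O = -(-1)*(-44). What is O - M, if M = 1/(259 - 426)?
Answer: -7347/167 ≈ -43.994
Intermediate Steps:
M = -1/167 (M = 1/(-167) = -1/167 ≈ -0.0059880)
O = -44 (O = -1*44 = -44)
O - M = -44 - 1*(-1/167) = -44 + 1/167 = -7347/167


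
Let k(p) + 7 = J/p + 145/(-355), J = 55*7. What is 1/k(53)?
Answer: -3763/543 ≈ -6.9300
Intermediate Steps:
J = 385
k(p) = -526/71 + 385/p (k(p) = -7 + (385/p + 145/(-355)) = -7 + (385/p + 145*(-1/355)) = -7 + (385/p - 29/71) = -7 + (-29/71 + 385/p) = -526/71 + 385/p)
1/k(53) = 1/(-526/71 + 385/53) = 1/(-543/3763) = -3763/543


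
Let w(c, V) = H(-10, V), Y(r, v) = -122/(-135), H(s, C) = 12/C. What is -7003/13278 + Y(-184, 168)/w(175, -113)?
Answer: -8099807/896265 ≈ -9.0373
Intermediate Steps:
Y(r, v) = 122/135 (Y(r, v) = -122*(-1/135) = 122/135)
w(c, V) = 12/V
-7003/13278 + Y(-184, 168)/w(175, -113) = -7003/13278 + 122/(135*((12/(-113)))) = -7003*1/13278 + 122/(135*((12*(-1/113)))) = -7003/13278 + 122/(135*(-12/113)) = -7003/13278 + (122/135)*(-113/12) = -7003/13278 - 6893/810 = -8099807/896265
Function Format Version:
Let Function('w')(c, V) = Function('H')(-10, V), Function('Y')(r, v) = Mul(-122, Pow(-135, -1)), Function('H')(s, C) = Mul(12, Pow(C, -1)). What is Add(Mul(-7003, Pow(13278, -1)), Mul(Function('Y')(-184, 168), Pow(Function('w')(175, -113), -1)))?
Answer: Rational(-8099807, 896265) ≈ -9.0373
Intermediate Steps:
Function('Y')(r, v) = Rational(122, 135) (Function('Y')(r, v) = Mul(-122, Rational(-1, 135)) = Rational(122, 135))
Function('w')(c, V) = Mul(12, Pow(V, -1))
Add(Mul(-7003, Pow(13278, -1)), Mul(Function('Y')(-184, 168), Pow(Function('w')(175, -113), -1))) = Add(Mul(-7003, Pow(13278, -1)), Mul(Rational(122, 135), Pow(Mul(12, Pow(-113, -1)), -1))) = Add(Mul(-7003, Rational(1, 13278)), Mul(Rational(122, 135), Pow(Mul(12, Rational(-1, 113)), -1))) = Add(Rational(-7003, 13278), Mul(Rational(122, 135), Pow(Rational(-12, 113), -1))) = Add(Rational(-7003, 13278), Mul(Rational(122, 135), Rational(-113, 12))) = Add(Rational(-7003, 13278), Rational(-6893, 810)) = Rational(-8099807, 896265)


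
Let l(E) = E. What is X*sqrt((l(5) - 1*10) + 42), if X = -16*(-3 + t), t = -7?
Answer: 160*sqrt(37) ≈ 973.24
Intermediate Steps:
X = 160 (X = -16*(-3 - 7) = -16*(-10) = 160)
X*sqrt((l(5) - 1*10) + 42) = 160*sqrt((5 - 1*10) + 42) = 160*sqrt((5 - 10) + 42) = 160*sqrt(-5 + 42) = 160*sqrt(37)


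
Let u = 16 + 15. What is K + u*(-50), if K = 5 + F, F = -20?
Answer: -1565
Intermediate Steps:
u = 31
K = -15 (K = 5 - 20 = -15)
K + u*(-50) = -15 + 31*(-50) = -15 - 1550 = -1565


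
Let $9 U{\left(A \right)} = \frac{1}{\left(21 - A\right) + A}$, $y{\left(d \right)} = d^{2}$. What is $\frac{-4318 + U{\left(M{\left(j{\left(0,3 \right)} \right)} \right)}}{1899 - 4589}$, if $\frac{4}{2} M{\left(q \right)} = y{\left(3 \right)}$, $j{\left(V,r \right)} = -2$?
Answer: $\frac{816101}{508410} \approx 1.6052$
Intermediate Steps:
$M{\left(q \right)} = \frac{9}{2}$ ($M{\left(q \right)} = \frac{3^{2}}{2} = \frac{1}{2} \cdot 9 = \frac{9}{2}$)
$U{\left(A \right)} = \frac{1}{189}$ ($U{\left(A \right)} = \frac{1}{9 \left(\left(21 - A\right) + A\right)} = \frac{1}{9 \cdot 21} = \frac{1}{9} \cdot \frac{1}{21} = \frac{1}{189}$)
$\frac{-4318 + U{\left(M{\left(j{\left(0,3 \right)} \right)} \right)}}{1899 - 4589} = \frac{-4318 + \frac{1}{189}}{1899 - 4589} = - \frac{816101}{189 \left(-2690\right)} = \left(- \frac{816101}{189}\right) \left(- \frac{1}{2690}\right) = \frac{816101}{508410}$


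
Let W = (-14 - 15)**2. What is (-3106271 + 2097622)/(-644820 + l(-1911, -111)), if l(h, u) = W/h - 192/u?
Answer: 71318544843/45593196553 ≈ 1.5642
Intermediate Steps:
W = 841 (W = (-29)**2 = 841)
l(h, u) = -192/u + 841/h (l(h, u) = 841/h - 192/u = -192/u + 841/h)
(-3106271 + 2097622)/(-644820 + l(-1911, -111)) = (-3106271 + 2097622)/(-644820 + (-192/(-111) + 841/(-1911))) = -1008649/(-644820 + (-192*(-1/111) + 841*(-1/1911))) = -1008649/(-644820 + (64/37 - 841/1911)) = -1008649/(-644820 + 91187/70707) = -1008649/(-45593196553/70707) = -1008649*(-70707/45593196553) = 71318544843/45593196553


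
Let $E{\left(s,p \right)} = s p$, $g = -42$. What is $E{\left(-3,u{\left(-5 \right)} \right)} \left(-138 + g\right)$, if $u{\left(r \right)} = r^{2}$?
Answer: $13500$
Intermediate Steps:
$E{\left(s,p \right)} = p s$
$E{\left(-3,u{\left(-5 \right)} \right)} \left(-138 + g\right) = \left(-5\right)^{2} \left(-3\right) \left(-138 - 42\right) = 25 \left(-3\right) \left(-180\right) = \left(-75\right) \left(-180\right) = 13500$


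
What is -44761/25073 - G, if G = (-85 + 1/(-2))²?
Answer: -733338637/100292 ≈ -7312.0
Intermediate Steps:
G = 29241/4 (G = (-85 - ½)² = (-171/2)² = 29241/4 ≈ 7310.3)
-44761/25073 - G = -44761/25073 - 1*29241/4 = -44761*1/25073 - 29241/4 = -44761/25073 - 29241/4 = -733338637/100292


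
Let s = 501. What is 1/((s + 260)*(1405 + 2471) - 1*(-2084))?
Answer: 1/2951720 ≈ 3.3879e-7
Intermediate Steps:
1/((s + 260)*(1405 + 2471) - 1*(-2084)) = 1/((501 + 260)*(1405 + 2471) - 1*(-2084)) = 1/(761*3876 + 2084) = 1/(2949636 + 2084) = 1/2951720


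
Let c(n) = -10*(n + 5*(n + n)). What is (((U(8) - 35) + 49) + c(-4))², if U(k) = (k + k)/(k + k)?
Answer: 207025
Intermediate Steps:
U(k) = 1 (U(k) = (2*k)/((2*k)) = (2*k)*(1/(2*k)) = 1)
c(n) = -110*n (c(n) = -10*(n + 5*(2*n)) = -10*(n + 10*n) = -110*n)
(((U(8) - 35) + 49) + c(-4))² = (((1 - 35) + 49) - 110*(-4))² = ((-34 + 49) + 440)² = (15 + 440)² = 455² = 207025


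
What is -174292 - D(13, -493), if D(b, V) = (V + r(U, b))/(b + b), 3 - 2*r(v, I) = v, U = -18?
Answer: -9062219/52 ≈ -1.7427e+5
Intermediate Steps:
r(v, I) = 3/2 - v/2
D(b, V) = (21/2 + V)/(2*b) (D(b, V) = (V + (3/2 - ½*(-18)))/(b + b) = (V + (3/2 + 9))/((2*b)) = (V + 21/2)*(1/(2*b)) = (21/2 + V)*(1/(2*b)) = (21/2 + V)/(2*b))
-174292 - D(13, -493) = -174292 - (21 + 2*(-493))/(4*13) = -174292 - (21 - 986)/(4*13) = -174292 - (-965)/(4*13) = -174292 - 1*(-965/52) = -174292 + 965/52 = -9062219/52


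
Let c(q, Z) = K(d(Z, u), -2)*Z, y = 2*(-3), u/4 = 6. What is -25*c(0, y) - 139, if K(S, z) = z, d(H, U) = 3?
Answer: -439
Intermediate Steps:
u = 24 (u = 4*6 = 24)
y = -6
c(q, Z) = -2*Z
-25*c(0, y) - 139 = -(-50)*(-6) - 139 = -25*12 - 139 = -300 - 139 = -439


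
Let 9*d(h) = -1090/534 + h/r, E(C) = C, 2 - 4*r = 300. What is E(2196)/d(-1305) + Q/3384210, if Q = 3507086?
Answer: 266306608846471/208353964965 ≈ 1278.1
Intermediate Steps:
r = -149/2 (r = ½ - ¼*300 = ½ - 75 = -149/2 ≈ -74.500)
d(h) = -545/2403 - 2*h/1341 (d(h) = (-1090/534 + h/(-149/2))/9 = (-1090*1/534 + h*(-2/149))/9 = (-545/267 - 2*h/149)/9 = -545/2403 - 2*h/1341)
E(2196)/d(-1305) + Q/3384210 = 2196/(-545/2403 - 2/1341*(-1305)) + 3507086/3384210 = 2196/(-545/2403 + 290/149) + 3507086*(1/3384210) = 2196/(615665/358047) + 1753543/1692105 = 2196*(358047/615665) + 1753543/1692105 = 786271212/615665 + 1753543/1692105 = 266306608846471/208353964965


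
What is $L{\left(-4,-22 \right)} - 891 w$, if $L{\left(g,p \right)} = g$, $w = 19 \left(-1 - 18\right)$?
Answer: $321647$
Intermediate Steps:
$w = -361$ ($w = 19 \left(-19\right) = -361$)
$L{\left(-4,-22 \right)} - 891 w = -4 - -321651 = -4 + 321651 = 321647$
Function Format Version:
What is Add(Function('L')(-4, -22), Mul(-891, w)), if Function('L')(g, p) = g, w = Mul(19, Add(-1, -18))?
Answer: 321647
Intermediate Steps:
w = -361 (w = Mul(19, -19) = -361)
Add(Function('L')(-4, -22), Mul(-891, w)) = Add(-4, Mul(-891, -361)) = Add(-4, 321651) = 321647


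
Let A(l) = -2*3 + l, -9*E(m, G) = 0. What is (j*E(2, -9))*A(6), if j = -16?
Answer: 0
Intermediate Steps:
E(m, G) = 0 (E(m, G) = -⅑*0 = 0)
A(l) = -6 + l
(j*E(2, -9))*A(6) = (-16*0)*(-6 + 6) = 0*0 = 0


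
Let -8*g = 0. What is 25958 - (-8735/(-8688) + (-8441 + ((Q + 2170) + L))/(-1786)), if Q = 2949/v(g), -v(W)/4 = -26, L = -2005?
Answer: 34441191431/1327092 ≈ 25952.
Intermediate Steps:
g = 0 (g = -⅛*0 = 0)
v(W) = 104 (v(W) = -4*(-26) = 104)
Q = 2949/104 ≈ 28.356
25958 - (-8735/(-8688) + (-8441 + ((Q + 2170) + L))/(-1786)) = 25958 - (-8735/(-8688) + (-8441 + ((2949/104 + 2170) - 2005))/(-1786)) = 25958 - (-8735*(-1/8688) + (-8441 + (228629/104 - 2005))*(-1/1786)) = 25958 - (8735/8688 + (-8441 + 20109/104)*(-1/1786)) = 25958 - (8735/8688 - 857755/104*(-1/1786)) = 25958 - (8735/8688 + 45145/9776) = 25958 - 1*7462705/1327092 = 25958 - 7462705/1327092 = 34441191431/1327092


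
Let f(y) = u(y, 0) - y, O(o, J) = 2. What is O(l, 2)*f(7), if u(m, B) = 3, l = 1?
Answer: -8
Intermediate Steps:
f(y) = 3 - y
O(l, 2)*f(7) = 2*(3 - 1*7) = 2*(3 - 7) = 2*(-4) = -8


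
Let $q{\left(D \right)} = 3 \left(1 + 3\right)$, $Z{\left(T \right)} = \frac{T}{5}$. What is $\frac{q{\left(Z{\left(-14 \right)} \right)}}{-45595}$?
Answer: $- \frac{12}{45595} \approx -0.00026319$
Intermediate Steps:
$Z{\left(T \right)} = \frac{T}{5}$ ($Z{\left(T \right)} = T \frac{1}{5} = \frac{T}{5}$)
$q{\left(D \right)} = 12$ ($q{\left(D \right)} = 3 \cdot 4 = 12$)
$\frac{q{\left(Z{\left(-14 \right)} \right)}}{-45595} = \frac{12}{-45595} = 12 \left(- \frac{1}{45595}\right) = - \frac{12}{45595}$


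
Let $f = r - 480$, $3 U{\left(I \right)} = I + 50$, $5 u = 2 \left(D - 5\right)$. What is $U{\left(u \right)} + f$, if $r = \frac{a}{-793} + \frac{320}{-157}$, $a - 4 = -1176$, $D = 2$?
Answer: $- \frac{867075296}{1867515} \approx -464.29$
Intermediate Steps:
$a = -1172$ ($a = 4 - 1176 = -1172$)
$u = - \frac{6}{5}$ ($u = \frac{2 \left(2 - 5\right)}{5} = \frac{2 \left(-3\right)}{5} = \frac{1}{5} \left(-6\right) = - \frac{6}{5} \approx -1.2$)
$r = - \frac{69756}{124501}$ ($r = - \frac{1172}{-793} + \frac{320}{-157} = \left(-1172\right) \left(- \frac{1}{793}\right) + 320 \left(- \frac{1}{157}\right) = \frac{1172}{793} - \frac{320}{157} = - \frac{69756}{124501} \approx -0.56028$)
$U{\left(I \right)} = \frac{50}{3} + \frac{I}{3}$ ($U{\left(I \right)} = \frac{I + 50}{3} = \frac{50 + I}{3} = \frac{50}{3} + \frac{I}{3}$)
$f = - \frac{59830236}{124501}$ ($f = - \frac{69756}{124501} - 480 = - \frac{59830236}{124501} \approx -480.56$)
$U{\left(u \right)} + f = \left(\frac{50}{3} + \frac{1}{3} \left(- \frac{6}{5}\right)\right) - \frac{59830236}{124501} = \left(\frac{50}{3} - \frac{2}{5}\right) - \frac{59830236}{124501} = \frac{244}{15} - \frac{59830236}{124501} = - \frac{867075296}{1867515}$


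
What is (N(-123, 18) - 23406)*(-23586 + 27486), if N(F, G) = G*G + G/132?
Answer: -990211950/11 ≈ -9.0019e+7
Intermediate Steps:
N(F, G) = G**2 + G/132 (N(F, G) = G**2 + G*(1/132) = G**2 + G/132)
(N(-123, 18) - 23406)*(-23586 + 27486) = (18*(1/132 + 18) - 23406)*(-23586 + 27486) = (18*(2377/132) - 23406)*3900 = (7131/22 - 23406)*3900 = -507801/22*3900 = -990211950/11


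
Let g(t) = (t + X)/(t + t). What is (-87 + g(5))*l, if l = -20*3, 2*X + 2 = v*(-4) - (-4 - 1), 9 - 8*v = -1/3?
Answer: 5195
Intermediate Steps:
v = 7/6 (v = 9/8 - (-1)/(8*3) = 9/8 - ⅛*(-⅓) = 9/8 + 1/24 = 7/6 ≈ 1.1667)
X = -⅚ (X = -1 + ((7/6)*(-4) - (-4 - 1))/2 = -1 + (-14/3 - 1*(-5))/2 = -1 + (-14/3 + 5)/2 = -1 + (½)*(⅓) = -1 + ⅙ = -⅚ ≈ -0.83333)
l = -60
g(t) = (-⅚ + t)/(2*t) (g(t) = (t - ⅚)/(t + t) = (-⅚ + t)/((2*t)) = (-⅚ + t)*(1/(2*t)) = (-⅚ + t)/(2*t))
(-87 + g(5))*l = (-87 + (1/12)*(-5 + 6*5)/5)*(-60) = (-87 + (1/12)*(⅕)*(-5 + 30))*(-60) = (-87 + (1/12)*(⅕)*25)*(-60) = (-87 + 5/12)*(-60) = -1039/12*(-60) = 5195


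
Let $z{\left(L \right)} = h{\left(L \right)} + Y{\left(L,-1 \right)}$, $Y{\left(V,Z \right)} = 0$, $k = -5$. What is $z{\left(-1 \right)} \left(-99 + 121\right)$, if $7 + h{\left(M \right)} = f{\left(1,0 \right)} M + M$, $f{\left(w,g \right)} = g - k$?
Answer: $-286$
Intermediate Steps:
$f{\left(w,g \right)} = 5 + g$ ($f{\left(w,g \right)} = g - -5 = g + 5 = 5 + g$)
$h{\left(M \right)} = -7 + 6 M$ ($h{\left(M \right)} = -7 + \left(\left(5 + 0\right) M + M\right) = -7 + \left(5 M + M\right) = -7 + 6 M$)
$z{\left(L \right)} = -7 + 6 L$ ($z{\left(L \right)} = \left(-7 + 6 L\right) + 0 = -7 + 6 L$)
$z{\left(-1 \right)} \left(-99 + 121\right) = \left(-7 + 6 \left(-1\right)\right) \left(-99 + 121\right) = \left(-7 - 6\right) 22 = \left(-13\right) 22 = -286$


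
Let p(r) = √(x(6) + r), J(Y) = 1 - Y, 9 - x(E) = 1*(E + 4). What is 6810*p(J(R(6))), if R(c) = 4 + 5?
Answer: 20430*I ≈ 20430.0*I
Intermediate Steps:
R(c) = 9
x(E) = 5 - E (x(E) = 9 - (E + 4) = 9 - (4 + E) = 9 + (-4 - E) = 5 - E)
p(r) = √(-1 + r) (p(r) = √((5 - 1*6) + r) = √((5 - 6) + r) = √(-1 + r))
6810*p(J(R(6))) = 6810*√(-1 + (1 - 1*9)) = 6810*√(-1 + (1 - 9)) = 6810*√(-1 - 8) = 6810*√(-9) = 6810*(3*I) = 20430*I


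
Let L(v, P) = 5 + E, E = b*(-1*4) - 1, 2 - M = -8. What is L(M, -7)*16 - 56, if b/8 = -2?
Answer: 1032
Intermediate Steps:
b = -16 (b = 8*(-2) = -16)
M = 10 (M = 2 - 1*(-8) = 2 + 8 = 10)
E = 63 (E = -(-16)*4 - 1 = -16*(-4) - 1 = 64 - 1 = 63)
L(v, P) = 68 (L(v, P) = 5 + 63 = 68)
L(M, -7)*16 - 56 = 68*16 - 56 = 1088 - 56 = 1032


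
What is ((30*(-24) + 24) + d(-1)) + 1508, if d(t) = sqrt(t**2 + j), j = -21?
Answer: 812 + 2*I*sqrt(5) ≈ 812.0 + 4.4721*I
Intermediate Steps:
d(t) = sqrt(-21 + t**2) (d(t) = sqrt(t**2 - 21) = sqrt(-21 + t**2))
((30*(-24) + 24) + d(-1)) + 1508 = ((30*(-24) + 24) + sqrt(-21 + (-1)**2)) + 1508 = ((-720 + 24) + sqrt(-21 + 1)) + 1508 = (-696 + sqrt(-20)) + 1508 = (-696 + 2*I*sqrt(5)) + 1508 = 812 + 2*I*sqrt(5)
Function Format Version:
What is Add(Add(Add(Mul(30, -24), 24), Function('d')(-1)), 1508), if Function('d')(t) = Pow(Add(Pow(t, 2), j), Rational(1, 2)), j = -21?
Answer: Add(812, Mul(2, I, Pow(5, Rational(1, 2)))) ≈ Add(812.00, Mul(4.4721, I))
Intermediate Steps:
Function('d')(t) = Pow(Add(-21, Pow(t, 2)), Rational(1, 2)) (Function('d')(t) = Pow(Add(Pow(t, 2), -21), Rational(1, 2)) = Pow(Add(-21, Pow(t, 2)), Rational(1, 2)))
Add(Add(Add(Mul(30, -24), 24), Function('d')(-1)), 1508) = Add(Add(Add(Mul(30, -24), 24), Pow(Add(-21, Pow(-1, 2)), Rational(1, 2))), 1508) = Add(Add(Add(-720, 24), Pow(Add(-21, 1), Rational(1, 2))), 1508) = Add(Add(-696, Pow(-20, Rational(1, 2))), 1508) = Add(Add(-696, Mul(2, I, Pow(5, Rational(1, 2)))), 1508) = Add(812, Mul(2, I, Pow(5, Rational(1, 2))))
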